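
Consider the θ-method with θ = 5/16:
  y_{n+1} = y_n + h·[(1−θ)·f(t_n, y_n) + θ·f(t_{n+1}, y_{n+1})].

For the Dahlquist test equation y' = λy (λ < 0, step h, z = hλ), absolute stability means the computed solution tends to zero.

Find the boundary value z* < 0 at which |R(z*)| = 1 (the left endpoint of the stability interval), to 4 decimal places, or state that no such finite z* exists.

left endpoint -5.3333.

Set f=λy, z=hλ:
  y_{n+1} = y_n + z·[11/16·y_n + 5/16·y_{n+1}] ⇒ (1 − 5/16z)y_{n+1} = (1 + 11/16z)y_n
  ⇒ R(z) = (1 + 11/16z)/(1 − 5/16z).

Need |R(x)|<1, x<0.
x=-1.37: |R|=0.0407
R=−1: 1+11/16x = −1+5/16x ⇒ -3/8x=2 ⇒ x=2/(-3/8)=-5.3333
Confirm numerically:
  x=-5.096: |R|=0.96567 <1
  x=-4.610: |R|=0.88886 <1
  x=-4.179: |R|=0.81228 <1
  x=-5.899: |R|=1.07460 >1
  x=-5.872: |R|=1.07125 >1
  x=-5.686: |R|=1.04763 >1
So |R|<1 on (-5.3333, 0).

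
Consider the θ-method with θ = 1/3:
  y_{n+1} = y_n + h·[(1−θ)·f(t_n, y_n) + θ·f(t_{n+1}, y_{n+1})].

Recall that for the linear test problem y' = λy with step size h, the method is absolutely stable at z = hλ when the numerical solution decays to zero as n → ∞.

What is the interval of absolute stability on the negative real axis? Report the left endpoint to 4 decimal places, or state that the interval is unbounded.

z∈(-6.0000,0).

With y'=λy (z=hλ):
  y_{n+1} = y_n + z·[2/3·y_n + 1/3·y_{n+1}] ⇒ (1 − 1/3z)y_{n+1} = (1 + 2/3z)y_n
  so R(z) = (1 + 2/3z)/(1 − 1/3z).

Need |R(x)|<1, x<0.
x=-1.24: |R|=0.1226
R=−1: 1+2/3x = −1+1/3x ⇒ -1/3x=2 ⇒ x=2/(-1/3)=-6.0000
Confirm numerically:
  x=-5.853: |R|=0.98340 <1
  x=-5.149: |R|=0.89557 <1
  x=-3.152: |R|=0.53706 <1
  x=-3.095: |R|=0.52338 <1
  x=-6.532: |R|=1.05581 >1
  x=-6.497: |R|=1.05233 >1
Stable set (-6.0000, 0).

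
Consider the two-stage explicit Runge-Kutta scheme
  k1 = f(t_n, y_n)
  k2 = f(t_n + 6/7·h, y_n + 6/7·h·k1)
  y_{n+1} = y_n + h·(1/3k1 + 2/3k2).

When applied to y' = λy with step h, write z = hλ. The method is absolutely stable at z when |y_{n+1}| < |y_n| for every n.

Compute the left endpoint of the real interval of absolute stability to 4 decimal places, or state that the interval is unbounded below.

With y'=λy (z=hλ):
  k1=λy_n ⇒ h·k1=z·y_n;  k2=λ(1+6/7z)y_n ⇒ h·k2=z(1+6/7z)y_n
  y_{n+1}/y_n = 1 + 1/3z + 2/3z(1+6/7z) = 1 + z + 4/7z²
  R(z) = 1 + z + 4/7z².

Solve |R(x)|<1 on ℝ⁻.
x=-1.05: |R|=0.5800
R=1: x+4/7x²=0 ⇒ x=−7/4=-1.7500; min R=1−1/(4·4/7)=0.5625>−1
Confirm numerically:
  x=-1.579: |R|=0.84571 <1
  x=-1.285: |R|=0.65856 <1
  x=-1.274: |R|=0.65347 <1
  x=-0.923: |R|=0.56382 <1
  x=-2.154: |R|=1.49727 >1
  x=-2.105: |R|=1.42701 >1
  x=-2.097: |R|=1.41581 >1
Interval (-1.7500, 0).

z* = -1.7500.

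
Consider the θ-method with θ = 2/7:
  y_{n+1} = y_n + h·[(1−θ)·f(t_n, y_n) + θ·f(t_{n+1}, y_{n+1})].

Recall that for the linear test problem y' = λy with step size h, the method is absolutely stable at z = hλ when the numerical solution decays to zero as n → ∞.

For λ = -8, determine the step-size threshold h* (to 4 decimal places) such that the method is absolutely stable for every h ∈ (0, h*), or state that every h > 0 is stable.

Test eqn y'=λy, z=hλ:
  y_{n+1} = y_n + z·[5/7·y_n + 2/7·y_{n+1}] ⇒ (1 − 2/7z)y_{n+1} = (1 + 5/7z)y_n
  Hence R(z) = (1 + 5/7z)/(1 − 2/7z).

Boundary: |R(x)|=1, x<0.
x=-0.77: |R|=0.3689
R=−1: 1+5/7x = −1+2/7x ⇒ -3/7x=2 ⇒ x=2/(-3/7)=-4.6667
Confirm numerically:
  x=-3.724: |R|=0.80426 <1
  x=-3.148: |R|=0.65734 <1
  x=-3.017: |R|=0.62030 <1
  x=-2.568: |R|=0.48121 <1
  x=-5.139: |R|=1.08201 >1
  x=-4.983: |R|=1.05594 >1
  x=-4.909: |R|=1.04323 >1
Interval (-4.6667, 0).

(-4.6667,0); λ=-8 ⇒ h* = (14/3)/8 = 0.5833.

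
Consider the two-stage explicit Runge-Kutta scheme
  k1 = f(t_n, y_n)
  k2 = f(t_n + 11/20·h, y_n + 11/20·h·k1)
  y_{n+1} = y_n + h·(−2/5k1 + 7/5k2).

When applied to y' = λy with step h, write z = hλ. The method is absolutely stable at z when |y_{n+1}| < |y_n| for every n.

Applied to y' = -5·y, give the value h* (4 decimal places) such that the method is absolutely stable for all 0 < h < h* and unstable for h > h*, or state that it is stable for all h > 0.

(-1.2987,0); λ=-5 ⇒ h* = (100/77)/5 = 0.2597.

With y'=λy (z=hλ):
  k1=λy_n ⇒ h·k1=z·y_n;  k2=λ(1+11/20z)y_n ⇒ h·k2=z(1+11/20z)y_n
  y_{n+1}/y_n = 1 − 2/5z + 7/5z(1+11/20z) = 1 + z + 77/100z²
  ⇒ R(z) = 1 + z + 77/100z².

Need |R(x)|<1, x<0.
x=-0.44: |R|=0.7091
R=1: x+77/100x²=0 ⇒ x=−100/77=-1.2987; min R=1−1/(4·77/100)=0.6753>−1
Confirm numerically:
  x=-1.161: |R|=0.87690 <1
  x=-1.132: |R|=0.85470 <1
  x=-0.801: |R|=0.69303 <1
  x=-0.580: |R|=0.67903 <1
  x=-1.655: |R|=1.45405 >1
  x=-1.496: |R|=1.22727 >1
So |R|<1 on (-1.2987, 0).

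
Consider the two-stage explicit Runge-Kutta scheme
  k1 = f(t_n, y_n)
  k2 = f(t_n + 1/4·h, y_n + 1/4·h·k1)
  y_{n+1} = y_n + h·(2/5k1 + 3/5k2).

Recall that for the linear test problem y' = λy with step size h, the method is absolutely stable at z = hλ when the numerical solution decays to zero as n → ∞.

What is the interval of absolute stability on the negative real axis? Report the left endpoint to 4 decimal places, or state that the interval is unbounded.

With y'=λy (z=hλ):
  k1=λy_n ⇒ h·k1=z·y_n;  k2=λ(1+1/4z)y_n ⇒ h·k2=z(1+1/4z)y_n
  y_{n+1}/y_n = 1 + 2/5z + 3/5z(1+1/4z) = 1 + z + 3/20z²
  so R(z) = 1 + z + 3/20z².

Need |R(x)|<1, x<0.
x=-1.58: |R|=0.2055
R=1: x+3/20x²=0 ⇒ x=−20/3=-6.6667; min R=1−1/(4·3/20)=-0.6667>−1
Confirm numerically:
  x=-6.470: |R|=0.80913 <1
  x=-5.377: |R|=0.04018 <1
  x=-4.790: |R|=0.34838 <1
  x=-7.079: |R|=1.43784 >1
  x=-6.915: |R|=1.25758 >1
So |R|<1 on (-6.6667, 0).

z∈(-6.6667,0).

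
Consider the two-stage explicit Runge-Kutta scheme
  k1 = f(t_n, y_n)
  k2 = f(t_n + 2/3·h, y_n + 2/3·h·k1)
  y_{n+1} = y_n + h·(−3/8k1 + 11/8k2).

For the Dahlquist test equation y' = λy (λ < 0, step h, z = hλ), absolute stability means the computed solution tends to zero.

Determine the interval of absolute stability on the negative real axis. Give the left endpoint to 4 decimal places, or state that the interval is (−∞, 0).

Set f=λy, z=hλ:
  k1=λy_n ⇒ h·k1=z·y_n;  k2=λ(1+2/3z)y_n ⇒ h·k2=z(1+2/3z)y_n
  y_{n+1}/y_n = 1 − 3/8z + 11/8z(1+2/3z) = 1 + z + 11/12z²
  Hence R(z) = 1 + z + 11/12z².

Solve |R(x)|<1 on ℝ⁻.
x=-1.62: |R|=1.7857
R=1: x+11/12x²=0 ⇒ x=−12/11=-1.0909; min R=1−1/(4·11/12)=0.7273>−1
Confirm numerically:
  x=-0.872: |R|=0.82502 <1
  x=-0.775: |R|=0.77557 <1
  x=-0.609: |R|=0.73097 <1
  x=-1.458: |R|=1.49062 >1
  x=-1.245: |R|=1.17586 >1
Interval (-1.0909, 0).

z∈(-1.0909,0).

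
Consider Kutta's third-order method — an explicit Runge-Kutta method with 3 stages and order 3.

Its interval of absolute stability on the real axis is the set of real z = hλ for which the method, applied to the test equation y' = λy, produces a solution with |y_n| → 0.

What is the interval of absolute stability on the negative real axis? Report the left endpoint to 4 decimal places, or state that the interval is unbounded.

Test eqn y'=λy, z=hλ:
  order 3, 3-stage ⇒ R(z)=1+z+z^2/2+z^3/6
  (e.g. R(-1.53)=0.04352, |R|=0.04352)

Find x<0 with |R(x)|<1.
x=-1.53: |R|=0.0435
|R(-2.34)|=0.7377 |R(-2.31)|=0.6963 |R(-0.72)|=0.4770
Bisect:
  x_lo=-3.0917 |R|=2.2378  x_hi=-0.1332 |R|=0.8753
  mid=-1.61247 |R|=0.01119 →hi
  mid=-2.35209 |R|=0.75469 →hi
  mid=-2.72190 |R|=1.37851 →lo
  mid=-2.53700 |R|=1.04032 →lo
  mid=-2.44455 |R|=0.89133 →hi
  mid=-2.49077 |R|=0.96423 →hi
  mid=-2.51388 |R|=1.00187 →lo
  ...
  [-2.51280,-2.51262] ⇒ x*=-2.5127
Stable set (-2.5127, 0).

(-2.5127, 0).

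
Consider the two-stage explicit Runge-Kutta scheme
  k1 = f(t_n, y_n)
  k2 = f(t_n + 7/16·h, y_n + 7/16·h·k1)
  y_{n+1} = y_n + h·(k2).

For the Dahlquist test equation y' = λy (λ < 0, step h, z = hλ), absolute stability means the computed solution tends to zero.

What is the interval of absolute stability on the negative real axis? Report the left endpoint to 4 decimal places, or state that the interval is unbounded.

Set f=λy, z=hλ:
  k1=λy_n ⇒ h·k1=z·y_n;  k2=λ(1+7/16z)y_n ⇒ h·k2=z(1+7/16z)y_n
  y_{n+1}/y_n = 1 + z(1+7/16z) = 1 + z + 7/16z²
  R(z) = 1 + z + 7/16z².

Find x<0 with |R(x)|<1.
x=-1.23: |R|=0.4319
R=1: x+7/16x²=0 ⇒ x=−16/7=-2.2857; min R=1−1/(4·7/16)=0.4286>−1
Confirm numerically:
  x=-2.205: |R|=0.92214 <1
  x=-2.062: |R|=0.79818 <1
  x=-1.440: |R|=0.46720 <1
  x=-2.683: |R|=1.46634 >1
  x=-2.512: |R|=1.24869 >1
  x=-2.431: |R|=1.15452 >1
Stable set (-2.2857, 0).

z∈(-2.2857,0).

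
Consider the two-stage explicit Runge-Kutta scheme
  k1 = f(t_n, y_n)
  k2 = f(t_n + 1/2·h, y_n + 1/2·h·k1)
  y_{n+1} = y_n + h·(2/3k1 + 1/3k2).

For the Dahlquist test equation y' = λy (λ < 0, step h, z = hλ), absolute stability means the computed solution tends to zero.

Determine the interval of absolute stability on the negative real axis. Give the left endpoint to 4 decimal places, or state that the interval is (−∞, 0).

On y'=λy, z=hλ:
  k1=λy_n ⇒ h·k1=z·y_n;  k2=λ(1+1/2z)y_n ⇒ h·k2=z(1+1/2z)y_n
  y_{n+1}/y_n = 1 + 2/3z + 1/3z(1+1/2z) = 1 + z + 1/6z²
  so R(z) = 1 + z + 1/6z².

Find x<0 with |R(x)|<1.
x=-0.43: |R|=0.6008
R=1: x+1/6x²=0 ⇒ x=−6=-6.0000; min R=1−1/(4·1/6)=-0.5000>−1
Confirm numerically:
  x=-5.362: |R|=0.42984 <1
  x=-4.285: |R|=0.22480 <1
  x=-2.958: |R|=0.49971 <1
  x=-2.956: |R|=0.49968 <1
  x=-6.528: |R|=1.57446 >1
  x=-6.179: |R|=1.18434 >1
Stable set (-6.0000, 0).

(-6.0000, 0).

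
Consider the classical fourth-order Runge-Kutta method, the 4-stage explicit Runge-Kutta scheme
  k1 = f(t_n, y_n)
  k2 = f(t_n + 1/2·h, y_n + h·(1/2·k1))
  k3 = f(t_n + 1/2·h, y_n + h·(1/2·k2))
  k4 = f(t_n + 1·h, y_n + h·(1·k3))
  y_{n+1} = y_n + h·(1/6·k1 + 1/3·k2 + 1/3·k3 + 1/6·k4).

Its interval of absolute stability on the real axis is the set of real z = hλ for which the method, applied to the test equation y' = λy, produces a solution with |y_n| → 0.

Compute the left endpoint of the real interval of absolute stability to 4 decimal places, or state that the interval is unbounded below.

Test eqn y'=λy, z=hλ:
  order 4, 4-stage ⇒ R(z)=1+z+z^2/2+z^3/6+z^4/24
  (e.g. R(-0.77)=0.46501, |R|=0.46501)

Solve |R(x)|<1 on ℝ⁻.
x=-0.77: |R|=0.4650
|R(-2.93)|=1.2410 |R(-2.8)|=1.0224 |R(-1.62)|=0.2706
Bisect:
  x_lo=-3.6088 |R|=3.1367  x_hi=-0.1965 |R|=0.8216
  mid=-1.90264 |R|=0.30547 →hi
  mid=-2.75571 |R|=0.95631 →hi
  mid=-3.18224 |R|=1.78306 →lo
  mid=-2.96898 |R|=1.31415 →lo
  mid=-2.86234 |R|=1.12252 →lo
  mid=-2.80903 |R|=1.03638 →lo
  mid=-2.78237 |R|=0.99560 →hi
  mid=-2.79570 |R|=1.01580 →lo
  mid=-2.78903 |R|=1.00565 →lo
  ...
  [-2.78549,-2.78528] ⇒ x*=-2.7853
Stable set (-2.7853, 0).

left endpoint -2.7853.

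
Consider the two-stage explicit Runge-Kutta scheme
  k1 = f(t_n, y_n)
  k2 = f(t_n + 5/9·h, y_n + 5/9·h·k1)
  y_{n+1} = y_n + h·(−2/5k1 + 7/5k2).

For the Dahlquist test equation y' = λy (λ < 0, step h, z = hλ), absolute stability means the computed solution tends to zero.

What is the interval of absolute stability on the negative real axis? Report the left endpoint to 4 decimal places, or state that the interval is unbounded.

On y'=λy, z=hλ:
  k1=λy_n ⇒ h·k1=z·y_n;  k2=λ(1+5/9z)y_n ⇒ h·k2=z(1+5/9z)y_n
  y_{n+1}/y_n = 1 − 2/5z + 7/5z(1+5/9z) = 1 + z + 7/9z²
  so R(z) = 1 + z + 7/9z².

Solve |R(x)|<1 on ℝ⁻.
x=-1.56: |R|=1.3328
R=1: x+7/9x²=0 ⇒ x=−9/7=-1.2857; min R=1−1/(4·7/9)=0.6786>−1
Confirm numerically:
  x=-0.887: |R|=0.72493 <1
  x=-0.639: |R|=0.67858 <1
  x=-0.571: |R|=0.68259 <1
  x=-1.770: |R|=1.66670 >1
  x=-1.671: |R|=1.50074 >1
Interval (-1.2857, 0).

z∈(-1.2857,0).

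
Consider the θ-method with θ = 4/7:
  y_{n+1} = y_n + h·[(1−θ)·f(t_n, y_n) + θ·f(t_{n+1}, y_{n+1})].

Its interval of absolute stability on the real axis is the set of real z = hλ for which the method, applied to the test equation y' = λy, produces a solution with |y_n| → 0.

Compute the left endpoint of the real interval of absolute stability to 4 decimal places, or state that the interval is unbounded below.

interval (−∞, 0).

Set f=λy, z=hλ:
  y_{n+1} = y_n + z·[3/7·y_n + 4/7·y_{n+1}] ⇒ (1 − 4/7z)y_{n+1} = (1 + 3/7z)y_n
  R(z) = (1 + 3/7z)/(1 − 4/7z).

Boundary: |R(x)|=1, x<0.
x=-0.84: |R|=0.4324
x=-2: |R|=0.0667
x=-10: |R|=0.4894
x=-100: |R|=0.7199
θ=4/7≥1/2 ⇒ |1+3/7x|<|1−4/7x| ∀x<0 ⇒ unbounded interval.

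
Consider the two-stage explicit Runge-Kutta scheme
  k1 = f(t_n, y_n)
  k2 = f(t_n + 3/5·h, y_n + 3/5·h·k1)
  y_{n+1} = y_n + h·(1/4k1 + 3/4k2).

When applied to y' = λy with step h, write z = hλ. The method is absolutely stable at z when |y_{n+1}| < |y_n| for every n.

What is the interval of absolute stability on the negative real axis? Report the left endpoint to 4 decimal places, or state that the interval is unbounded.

z∈(-2.2222,0).

Test eqn y'=λy, z=hλ:
  k1=λy_n ⇒ h·k1=z·y_n;  k2=λ(1+3/5z)y_n ⇒ h·k2=z(1+3/5z)y_n
  y_{n+1}/y_n = 1 + 1/4z + 3/4z(1+3/5z) = 1 + z + 9/20z²
  ⇒ R(z) = 1 + z + 9/20z².

Solve |R(x)|<1 on ℝ⁻.
x=-1.63: |R|=0.5656
R=1: x+9/20x²=0 ⇒ x=−20/9=-2.2222; min R=1−1/(4·9/20)=0.4444>−1
Confirm numerically:
  x=-2.125: |R|=0.90703 <1
  x=-2.110: |R|=0.89345 <1
  x=-0.933: |R|=0.45872 <1
  x=-2.768: |R|=1.67982 >1
  x=-2.571: |R|=1.40352 >1
  x=-2.363: |R|=1.14970 >1
Stable set (-2.2222, 0).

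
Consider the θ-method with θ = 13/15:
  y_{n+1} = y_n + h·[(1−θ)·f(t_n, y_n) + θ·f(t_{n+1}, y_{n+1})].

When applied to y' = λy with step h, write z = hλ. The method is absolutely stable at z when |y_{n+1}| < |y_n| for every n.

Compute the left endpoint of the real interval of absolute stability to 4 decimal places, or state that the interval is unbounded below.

(−∞, 0) — no finite endpoint.

On y'=λy, z=hλ:
  y_{n+1} = y_n + z·[2/15·y_n + 13/15·y_{n+1}] ⇒ (1 − 13/15z)y_{n+1} = (1 + 2/15z)y_n
  R(z) = (1 + 2/15z)/(1 − 13/15z).

Need |R(x)|<1, x<0.
x=-0.66: |R|=0.5802
x=-2: |R|=0.2683
x=-10: |R|=0.0345
x=-100: |R|=0.1407
θ=13/15≥1/2 ⇒ |1+2/15x|<|1−13/15x| ∀x<0 ⇒ interval (−∞,0).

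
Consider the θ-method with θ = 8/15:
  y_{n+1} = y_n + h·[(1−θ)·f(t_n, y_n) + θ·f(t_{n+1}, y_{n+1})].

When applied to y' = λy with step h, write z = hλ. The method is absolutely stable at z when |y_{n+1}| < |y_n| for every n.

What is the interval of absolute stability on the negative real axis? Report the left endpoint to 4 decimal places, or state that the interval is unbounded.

With y'=λy (z=hλ):
  y_{n+1} = y_n + z·[7/15·y_n + 8/15·y_{n+1}] ⇒ (1 − 8/15z)y_{n+1} = (1 + 7/15z)y_n
  Hence R(z) = (1 + 7/15z)/(1 − 8/15z).

Need |R(x)|<1, x<0.
x=-0.56: |R|=0.5688
x=-2: |R|=0.0323
x=-10: |R|=0.5789
x=-100: |R|=0.8405
θ=8/15≥1/2 ⇒ |1+7/15x|<|1−8/15x| ∀x<0 ⇒ interval (−∞,0).

interval (−∞, 0).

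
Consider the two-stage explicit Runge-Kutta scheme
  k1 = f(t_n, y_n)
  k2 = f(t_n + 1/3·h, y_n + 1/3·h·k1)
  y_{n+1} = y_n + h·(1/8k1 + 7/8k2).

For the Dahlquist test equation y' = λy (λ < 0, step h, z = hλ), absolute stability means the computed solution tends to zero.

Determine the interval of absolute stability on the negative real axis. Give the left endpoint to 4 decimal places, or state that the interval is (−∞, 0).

z∈(-3.4286,0).

Set f=λy, z=hλ:
  k1=λy_n ⇒ h·k1=z·y_n;  k2=λ(1+1/3z)y_n ⇒ h·k2=z(1+1/3z)y_n
  y_{n+1}/y_n = 1 + 1/8z + 7/8z(1+1/3z) = 1 + z + 7/24z²
  so R(z) = 1 + z + 7/24z².

Boundary: |R(x)|=1, x<0.
x=-0.66: |R|=0.4670
R=1: x+7/24x²=0 ⇒ x=−24/7=-3.4286; min R=1−1/(4·7/24)=0.1429>−1
Confirm numerically:
  x=-3.221: |R|=0.80500 <1
  x=-2.799: |R|=0.48603 <1
  x=-1.840: |R|=0.14747 <1
  x=-1.476: |R|=0.15942 <1
  x=-3.937: |R|=1.58382 >1
  x=-3.673: |R|=1.26185 >1
Stable set (-3.4286, 0).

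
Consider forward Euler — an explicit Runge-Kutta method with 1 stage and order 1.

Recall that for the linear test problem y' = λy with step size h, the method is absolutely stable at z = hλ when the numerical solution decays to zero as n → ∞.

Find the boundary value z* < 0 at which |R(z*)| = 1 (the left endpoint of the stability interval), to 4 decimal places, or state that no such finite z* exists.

With y'=λy (z=hλ):
  order 1, 1-stage ⇒ R(z)=1+z
  (e.g. R(-1.15)=-0.15000, |R|=0.15000)

Find x<0 with |R(x)|<1.
x=-1.15: |R|=0.1500
|R(-2.27)|=1.2700 |R(-2.21)|=1.2100 |R(-2.12)|=1.1200
Bisect:
  x_lo=-2.5359 |R|=1.5359  x_hi=-0.3136 |R|=0.6864
  mid=-1.42475 |R|=0.42475 →hi
  mid=-1.98034 |R|=0.98034 →hi
  mid=-2.25814 |R|=1.25814 →lo
  mid=-2.11924 |R|=1.11924 →lo
  mid=-2.04979 |R|=1.04979 →lo
  mid=-2.01507 |R|=1.01507 →lo
  mid=-1.99771 |R|=0.99771 →hi
  mid=-2.00639 |R|=1.00639 →lo
  mid=-2.00205 |R|=1.00205 →lo
  ...
  [-2.00001,-1.99988] ⇒ x*=-2.0000
Stable set (-2.0000, 0).

z* = -2.0000.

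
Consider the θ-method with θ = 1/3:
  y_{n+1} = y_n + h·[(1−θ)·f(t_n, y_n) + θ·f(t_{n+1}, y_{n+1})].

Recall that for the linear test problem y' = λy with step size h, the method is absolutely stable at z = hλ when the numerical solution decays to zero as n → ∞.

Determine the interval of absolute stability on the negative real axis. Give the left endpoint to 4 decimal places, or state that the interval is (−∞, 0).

Set f=λy, z=hλ:
  y_{n+1} = y_n + z·[2/3·y_n + 1/3·y_{n+1}] ⇒ (1 − 1/3z)y_{n+1} = (1 + 2/3z)y_n
  R(z) = (1 + 2/3z)/(1 − 1/3z).

Boundary: |R(x)|=1, x<0.
x=-1.05: |R|=0.2222
R=−1: 1+2/3x = −1+1/3x ⇒ -1/3x=2 ⇒ x=2/(-1/3)=-6.0000
Confirm numerically:
  x=-5.521: |R|=0.94379 <1
  x=-4.241: |R|=0.75708 <1
  x=-3.148: |R|=0.53611 <1
  x=-2.620: |R|=0.39858 <1
  x=-6.254: |R|=1.02745 >1
  x=-6.135: |R|=1.01478 >1
  x=-6.092: |R|=1.01012 >1
So |R|<1 on (-6.0000, 0).

(-6.0000, 0).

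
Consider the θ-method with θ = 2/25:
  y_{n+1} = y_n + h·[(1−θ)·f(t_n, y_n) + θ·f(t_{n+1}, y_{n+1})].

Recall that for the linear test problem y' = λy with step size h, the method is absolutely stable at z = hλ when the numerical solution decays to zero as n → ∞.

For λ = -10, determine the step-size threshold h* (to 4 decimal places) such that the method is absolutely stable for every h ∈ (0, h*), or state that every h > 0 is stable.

(-2.3810,0); λ=-10 ⇒ h* = (50/21)/10 = 0.2381.

On y'=λy, z=hλ:
  y_{n+1} = y_n + z·[23/25·y_n + 2/25·y_{n+1}] ⇒ (1 − 2/25z)y_{n+1} = (1 + 23/25z)y_n
  R(z) = (1 + 23/25z)/(1 − 2/25z).

Boundary: |R(x)|=1, x<0.
x=-1.28: |R|=0.1611
R=−1: 1+23/25x = −1+2/25x ⇒ -21/25x=2 ⇒ x=2/(-21/25)=-2.3810
Confirm numerically:
  x=-2.348: |R|=0.97670 <1
  x=-2.286: |R|=0.93257 <1
  x=-1.956: |R|=0.69134 <1
  x=-1.239: |R|=0.12727 <1
  x=-2.578: |R|=1.13722 >1
  x=-2.417: |R|=1.02537 >1
Interval (-2.3810, 0).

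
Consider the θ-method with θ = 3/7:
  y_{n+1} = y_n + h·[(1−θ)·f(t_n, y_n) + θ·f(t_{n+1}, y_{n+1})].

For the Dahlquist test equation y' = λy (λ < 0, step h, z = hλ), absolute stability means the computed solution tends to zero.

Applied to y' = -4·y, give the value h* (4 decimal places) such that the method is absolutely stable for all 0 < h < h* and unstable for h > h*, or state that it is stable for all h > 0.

Test eqn y'=λy, z=hλ:
  y_{n+1} = y_n + z·[4/7·y_n + 3/7·y_{n+1}] ⇒ (1 − 3/7z)y_{n+1} = (1 + 4/7z)y_n
  ⇒ R(z) = (1 + 4/7z)/(1 − 3/7z).

Boundary: |R(x)|=1, x<0.
x=-1.69: |R|=0.0199
R=−1: 1+4/7x = −1+3/7x ⇒ -1/7x=2 ⇒ x=2/(-1/7)=-14.0000
Confirm numerically:
  x=-10.666: |R|=0.91451 <1
  x=-10.267: |R|=0.90125 <1
  x=-7.525: |R|=0.78107 <1
  x=-6.387: |R|=0.70899 <1
  x=-14.317: |R|=1.00635 >1
  x=-14.142: |R|=1.00287 >1
Stable set (-14.0000, 0).

(-14.0000,0); λ=-4 ⇒ h* = (14)/4 = 3.5000.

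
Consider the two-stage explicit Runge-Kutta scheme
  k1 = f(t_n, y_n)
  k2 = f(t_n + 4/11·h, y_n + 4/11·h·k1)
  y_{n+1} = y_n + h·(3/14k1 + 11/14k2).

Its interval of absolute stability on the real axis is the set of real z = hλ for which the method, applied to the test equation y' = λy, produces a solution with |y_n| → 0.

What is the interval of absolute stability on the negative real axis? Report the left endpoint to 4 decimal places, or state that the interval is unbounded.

(-3.5000, 0).

With y'=λy (z=hλ):
  k1=λy_n ⇒ h·k1=z·y_n;  k2=λ(1+4/11z)y_n ⇒ h·k2=z(1+4/11z)y_n
  y_{n+1}/y_n = 1 + 3/14z + 11/14z(1+4/11z) = 1 + z + 2/7z²
  so R(z) = 1 + z + 2/7z².

Find x<0 with |R(x)|<1.
x=-1.21: |R|=0.2083
R=1: x+2/7x²=0 ⇒ x=−7/2=-3.5000; min R=1−1/(4·2/7)=0.1250>−1
Confirm numerically:
  x=-3.282: |R|=0.79558 <1
  x=-2.870: |R|=0.48340 <1
  x=-2.791: |R|=0.43462 <1
  x=-2.380: |R|=0.23840 <1
  x=-4.002: |R|=1.57400 >1
  x=-3.566: |R|=1.06724 >1
Interval (-3.5000, 0).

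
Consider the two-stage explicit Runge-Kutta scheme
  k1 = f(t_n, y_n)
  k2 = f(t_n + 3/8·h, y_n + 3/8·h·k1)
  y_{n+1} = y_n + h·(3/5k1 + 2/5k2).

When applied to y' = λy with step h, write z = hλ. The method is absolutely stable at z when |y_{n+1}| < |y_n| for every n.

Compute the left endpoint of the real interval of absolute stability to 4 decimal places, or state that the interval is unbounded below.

With y'=λy (z=hλ):
  k1=λy_n ⇒ h·k1=z·y_n;  k2=λ(1+3/8z)y_n ⇒ h·k2=z(1+3/8z)y_n
  y_{n+1}/y_n = 1 + 3/5z + 2/5z(1+3/8z) = 1 + z + 3/20z²
  so R(z) = 1 + z + 3/20z².

Solve |R(x)|<1 on ℝ⁻.
x=-0.3: |R|=0.7135
R=1: x+3/20x²=0 ⇒ x=−20/3=-6.6667; min R=1−1/(4·3/20)=-0.6667>−1
Confirm numerically:
  x=-5.794: |R|=0.24157 <1
  x=-5.156: |R|=0.16835 <1
  x=-4.779: |R|=0.35317 <1
  x=-7.222: |R|=1.60159 >1
  x=-7.189: |R|=1.56326 >1
So |R|<1 on (-6.6667, 0).

left endpoint -6.6667.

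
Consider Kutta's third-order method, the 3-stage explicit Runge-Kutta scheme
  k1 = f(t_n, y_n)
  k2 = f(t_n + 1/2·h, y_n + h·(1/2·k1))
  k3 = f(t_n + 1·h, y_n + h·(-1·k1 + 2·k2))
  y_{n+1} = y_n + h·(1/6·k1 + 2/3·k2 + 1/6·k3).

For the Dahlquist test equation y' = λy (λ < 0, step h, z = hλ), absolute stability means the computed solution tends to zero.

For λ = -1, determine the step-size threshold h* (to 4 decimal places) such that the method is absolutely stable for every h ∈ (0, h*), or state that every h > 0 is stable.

(-2.5127,0); λ=-1 ⇒ h* = 2.5127.

Test eqn y'=λy, z=hλ:
  order 3, 3-stage ⇒ R(z)=1+z+z^2/2+z^3/6
  (e.g. R(-0.78)=0.44511, |R|=0.44511)

Find x<0 with |R(x)|<1.
x=-0.78: |R|=0.4451
|R(-2.59)|=1.1316 |R(-1.04)|=0.3133 |R(-0.72)|=0.4770
Bisect:
  x_lo=-3.2995 |R|=2.8429  x_hi=-0.1255 |R|=0.8821
  mid=-1.71249 |R|=0.08320 →hi
  mid=-2.50599 |R|=0.98893 →hi
  mid=-2.90274 |R|=1.76617 →lo
  mid=-2.70437 |R|=1.34401 →lo
  mid=-2.60518 |R|=1.15858 →lo
  mid=-2.55559 |R|=1.07184 →lo
  mid=-2.53079 |R|=1.02992 →lo
  mid=-2.51839 |R|=1.00931 →lo
  mid=-2.51219 |R|=0.99909 →hi
  ...
  [-2.51277,-2.51258] ⇒ x*=-2.5127
Interval (-2.5127, 0).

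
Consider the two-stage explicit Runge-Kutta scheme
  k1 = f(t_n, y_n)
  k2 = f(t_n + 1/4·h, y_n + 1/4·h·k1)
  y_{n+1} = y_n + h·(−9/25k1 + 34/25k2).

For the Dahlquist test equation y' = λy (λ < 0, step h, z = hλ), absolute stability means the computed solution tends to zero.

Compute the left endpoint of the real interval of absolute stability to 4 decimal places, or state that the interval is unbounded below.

left endpoint -2.9412.

Test eqn y'=λy, z=hλ:
  k1=λy_n ⇒ h·k1=z·y_n;  k2=λ(1+1/4z)y_n ⇒ h·k2=z(1+1/4z)y_n
  y_{n+1}/y_n = 1 − 9/25z + 34/25z(1+1/4z) = 1 + z + 17/50z²
  so R(z) = 1 + z + 17/50z².

Need |R(x)|<1, x<0.
x=-0.46: |R|=0.6119
R=1: x+17/50x²=0 ⇒ x=−50/17=-2.9412; min R=1−1/(4·17/50)=0.2647>−1
Confirm numerically:
  x=-2.529: |R|=0.64559 <1
  x=-1.728: |R|=0.28723 <1
  x=-1.579: |R|=0.26870 <1
  x=-1.361: |R|=0.26879 <1
  x=-3.509: |R|=1.67745 >1
  x=-3.006: |R|=1.06625 >1
Stable set (-2.9412, 0).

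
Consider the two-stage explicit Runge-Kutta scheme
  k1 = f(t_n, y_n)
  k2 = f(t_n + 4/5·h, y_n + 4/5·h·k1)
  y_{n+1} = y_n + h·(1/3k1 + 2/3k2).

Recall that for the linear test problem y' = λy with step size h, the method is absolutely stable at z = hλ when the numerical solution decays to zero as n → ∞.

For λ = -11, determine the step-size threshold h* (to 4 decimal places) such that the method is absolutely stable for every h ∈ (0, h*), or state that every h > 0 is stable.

Test eqn y'=λy, z=hλ:
  k1=λy_n ⇒ h·k1=z·y_n;  k2=λ(1+4/5z)y_n ⇒ h·k2=z(1+4/5z)y_n
  y_{n+1}/y_n = 1 + 1/3z + 2/3z(1+4/5z) = 1 + z + 8/15z²
  Hence R(z) = 1 + z + 8/15z².

Boundary: |R(x)|=1, x<0.
x=-1.41: |R|=0.6503
R=1: x+8/15x²=0 ⇒ x=−15/8=-1.8750; min R=1−1/(4·8/15)=0.5312>−1
Confirm numerically:
  x=-1.653: |R|=0.80428 <1
  x=-1.309: |R|=0.60486 <1
  x=-0.775: |R|=0.54533 <1
  x=-2.402: |R|=1.67512 >1
  x=-2.244: |R|=1.44162 >1
So |R|<1 on (-1.8750, 0).

(-1.8750,0); λ=-11 ⇒ h* = (15/8)/11 = 0.1705.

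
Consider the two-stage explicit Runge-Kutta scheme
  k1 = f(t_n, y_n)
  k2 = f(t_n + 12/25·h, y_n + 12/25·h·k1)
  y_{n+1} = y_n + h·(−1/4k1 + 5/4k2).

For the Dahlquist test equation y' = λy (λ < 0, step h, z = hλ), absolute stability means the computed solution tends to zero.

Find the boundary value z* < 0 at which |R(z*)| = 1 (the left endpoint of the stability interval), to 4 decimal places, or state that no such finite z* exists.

Set f=λy, z=hλ:
  k1=λy_n ⇒ h·k1=z·y_n;  k2=λ(1+12/25z)y_n ⇒ h·k2=z(1+12/25z)y_n
  y_{n+1}/y_n = 1 − 1/4z + 5/4z(1+12/25z) = 1 + z + 3/5z²
  Hence R(z) = 1 + z + 3/5z².

Solve |R(x)|<1 on ℝ⁻.
x=-1.3: |R|=0.7140
R=1: x+3/5x²=0 ⇒ x=−5/3=-1.6667; min R=1−1/(4·3/5)=0.5833>−1
Confirm numerically:
  x=-1.459: |R|=0.81821 <1
  x=-1.221: |R|=0.67350 <1
  x=-0.973: |R|=0.59504 <1
  x=-0.926: |R|=0.58849 <1
  x=-2.257: |R|=1.79943 >1
  x=-2.201: |R|=1.70564 >1
  x=-1.927: |R|=1.30100 >1
So |R|<1 on (-1.6667, 0).

z* = -1.6667.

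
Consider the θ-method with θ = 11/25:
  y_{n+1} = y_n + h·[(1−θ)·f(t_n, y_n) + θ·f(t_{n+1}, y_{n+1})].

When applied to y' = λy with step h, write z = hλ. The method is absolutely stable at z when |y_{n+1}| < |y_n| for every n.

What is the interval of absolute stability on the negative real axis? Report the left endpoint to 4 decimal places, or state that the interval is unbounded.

With y'=λy (z=hλ):
  y_{n+1} = y_n + z·[14/25·y_n + 11/25·y_{n+1}] ⇒ (1 − 11/25z)y_{n+1} = (1 + 14/25z)y_n
  ⇒ R(z) = (1 + 14/25z)/(1 − 11/25z).

Solve |R(x)|<1 on ℝ⁻.
x=-0.8: |R|=0.4083
R=−1: 1+14/25x = −1+11/25x ⇒ -3/25x=2 ⇒ x=2/(-3/25)=-16.6667
Confirm numerically:
  x=-16.512: |R|=0.99775 <1
  x=-15.253: |R|=0.97800 <1
  x=-8.112: |R|=0.77533 <1
  x=-17.178: |R|=1.00717 >1
  x=-16.710: |R|=1.00062 >1
  x=-16.698: |R|=1.00045 >1
Interval (-16.6667, 0).

(-16.6667, 0).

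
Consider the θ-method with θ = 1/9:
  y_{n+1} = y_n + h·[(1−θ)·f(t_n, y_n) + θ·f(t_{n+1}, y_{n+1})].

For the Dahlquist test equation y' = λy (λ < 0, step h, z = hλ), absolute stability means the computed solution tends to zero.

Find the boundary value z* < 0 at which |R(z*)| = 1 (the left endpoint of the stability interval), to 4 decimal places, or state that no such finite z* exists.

Test eqn y'=λy, z=hλ:
  y_{n+1} = y_n + z·[8/9·y_n + 1/9·y_{n+1}] ⇒ (1 − 1/9z)y_{n+1} = (1 + 8/9z)y_n
  R(z) = (1 + 8/9z)/(1 − 1/9z).

Need |R(x)|<1, x<0.
x=-0.83: |R|=0.2401
R=−1: 1+8/9x = −1+1/9x ⇒ -7/9x=2 ⇒ x=2/(-7/9)=-2.5714
Confirm numerically:
  x=-2.511: |R|=0.96325 <1
  x=-1.450: |R|=0.24880 <1
  x=-1.199: |R|=0.05804 <1
  x=-1.154: |R|=0.02285 <1
  x=-2.648: |R|=1.04602 >1
  x=-2.599: |R|=1.01664 >1
Interval (-2.5714, 0).

z* = -2.5714.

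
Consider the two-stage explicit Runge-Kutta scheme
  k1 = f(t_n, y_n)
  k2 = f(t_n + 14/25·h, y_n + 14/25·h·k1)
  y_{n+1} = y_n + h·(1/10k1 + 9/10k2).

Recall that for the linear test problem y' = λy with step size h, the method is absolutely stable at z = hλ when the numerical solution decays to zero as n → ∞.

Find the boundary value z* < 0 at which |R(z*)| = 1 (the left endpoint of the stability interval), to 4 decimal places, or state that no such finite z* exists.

left endpoint -1.9841.

On y'=λy, z=hλ:
  k1=λy_n ⇒ h·k1=z·y_n;  k2=λ(1+14/25z)y_n ⇒ h·k2=z(1+14/25z)y_n
  y_{n+1}/y_n = 1 + 1/10z + 9/10z(1+14/25z) = 1 + z + 63/125z²
  ⇒ R(z) = 1 + z + 63/125z².

Find x<0 with |R(x)|<1.
x=-0.59: |R|=0.5854
R=1: x+63/125x²=0 ⇒ x=−125/63=-1.9841; min R=1−1/(4·63/125)=0.5040>−1
Confirm numerically:
  x=-1.835: |R|=0.86208 <1
  x=-1.633: |R|=0.71101 <1
  x=-1.627: |R|=0.70715 <1
  x=-1.178: |R|=0.52139 <1
  x=-2.496: |R|=1.64393 >1
  x=-2.385: |R|=1.48187 >1
Stable set (-1.9841, 0).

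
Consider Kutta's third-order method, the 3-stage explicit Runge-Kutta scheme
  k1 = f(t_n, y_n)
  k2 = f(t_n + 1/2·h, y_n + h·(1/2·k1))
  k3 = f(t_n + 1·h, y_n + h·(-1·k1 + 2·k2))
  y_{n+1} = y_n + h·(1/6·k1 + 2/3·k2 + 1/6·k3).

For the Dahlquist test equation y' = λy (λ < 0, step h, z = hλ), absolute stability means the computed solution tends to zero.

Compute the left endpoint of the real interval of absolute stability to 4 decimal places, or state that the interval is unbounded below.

Set f=λy, z=hλ:
  order 3, 3-stage ⇒ R(z)=1+z+z^2/2+z^3/6
  (e.g. R(-0.55)=0.57352, |R|=0.57352)

Need |R(x)|<1, x<0.
x=-0.55: |R|=0.5735
|R(-2.51)|=0.9955 |R(-2.05)|=0.3846 |R(-0.84)|=0.4140
Bisect:
  x_lo=-3.0997 |R|=2.2593  x_hi=-0.0999 |R|=0.9049
  mid=-1.59978 |R|=0.00252 →hi
  mid=-2.34973 |R|=0.75135 →hi
  mid=-2.72470 |R|=1.38407 →lo
  mid=-2.53722 |R|=1.04069 →lo
  mid=-2.44347 |R|=0.88968 →hi
  mid=-2.49034 |R|=0.96355 →hi
  mid=-2.51378 |R|=1.00170 →lo
  ...
  [-2.51286,-2.51268] ⇒ x*=-2.5127
Interval (-2.5127, 0).

left endpoint -2.5127.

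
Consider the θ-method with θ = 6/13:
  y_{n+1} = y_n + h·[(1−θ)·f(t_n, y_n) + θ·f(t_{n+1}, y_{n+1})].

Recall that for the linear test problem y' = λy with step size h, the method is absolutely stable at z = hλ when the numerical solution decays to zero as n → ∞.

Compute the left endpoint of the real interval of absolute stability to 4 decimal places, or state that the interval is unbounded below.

left endpoint -26.0000.

Set f=λy, z=hλ:
  y_{n+1} = y_n + z·[7/13·y_n + 6/13·y_{n+1}] ⇒ (1 − 6/13z)y_{n+1} = (1 + 7/13z)y_n
  ⇒ R(z) = (1 + 7/13z)/(1 − 6/13z).

Boundary: |R(x)|=1, x<0.
x=-1.35: |R|=0.1682
R=−1: 1+7/13x = −1+6/13x ⇒ -1/13x=2 ⇒ x=2/(-1/13)=-26.0000
Confirm numerically:
  x=-24.457: |R|=0.99034 <1
  x=-18.209: |R|=0.93627 <1
  x=-13.650: |R|=0.86986 <1
  x=-10.678: |R|=0.80119 <1
  x=-26.239: |R|=1.00140 >1
  x=-26.075: |R|=1.00044 >1
So |R|<1 on (-26.0000, 0).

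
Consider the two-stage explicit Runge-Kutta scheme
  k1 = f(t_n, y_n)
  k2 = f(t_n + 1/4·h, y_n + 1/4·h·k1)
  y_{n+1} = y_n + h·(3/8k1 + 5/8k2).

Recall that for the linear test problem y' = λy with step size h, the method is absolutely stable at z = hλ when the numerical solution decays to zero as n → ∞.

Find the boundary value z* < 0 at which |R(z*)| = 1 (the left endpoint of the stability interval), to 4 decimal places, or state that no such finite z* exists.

Set f=λy, z=hλ:
  k1=λy_n ⇒ h·k1=z·y_n;  k2=λ(1+1/4z)y_n ⇒ h·k2=z(1+1/4z)y_n
  y_{n+1}/y_n = 1 + 3/8z + 5/8z(1+1/4z) = 1 + z + 5/32z²
  so R(z) = 1 + z + 5/32z².

Find x<0 with |R(x)|<1.
x=-1.32: |R|=0.0477
R=1: x+5/32x²=0 ⇒ x=−32/5=-6.4000; min R=1−1/(4·5/32)=-0.6000>−1
Confirm numerically:
  x=-6.046: |R|=0.66558 <1
  x=-5.925: |R|=0.56025 <1
  x=-4.576: |R|=0.30416 <1
  x=-4.037: |R|=0.49054 <1
  x=-6.811: |R|=1.43739 >1
  x=-6.789: |R|=1.41264 >1
  x=-6.567: |R|=1.17136 >1
Interval (-6.4000, 0).

left endpoint -6.4000.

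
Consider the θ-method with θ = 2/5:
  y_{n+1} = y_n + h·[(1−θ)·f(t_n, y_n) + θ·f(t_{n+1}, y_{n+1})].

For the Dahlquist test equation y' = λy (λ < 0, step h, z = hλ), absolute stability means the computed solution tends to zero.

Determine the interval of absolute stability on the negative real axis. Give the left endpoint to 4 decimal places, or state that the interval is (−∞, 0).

(-10.0000, 0).

With y'=λy (z=hλ):
  y_{n+1} = y_n + z·[3/5·y_n + 2/5·y_{n+1}] ⇒ (1 − 2/5z)y_{n+1} = (1 + 3/5z)y_n
  ⇒ R(z) = (1 + 3/5z)/(1 − 2/5z).

Need |R(x)|<1, x<0.
x=-0.49: |R|=0.5903
R=−1: 1+3/5x = −1+2/5x ⇒ -1/5x=2 ⇒ x=2/(-1/5)=-10.0000
Confirm numerically:
  x=-9.083: |R|=0.96042 <1
  x=-8.582: |R|=0.93602 <1
  x=-8.409: |R|=0.92708 <1
  x=-5.882: |R|=0.75435 <1
  x=-10.481: |R|=1.01853 >1
  x=-10.409: |R|=1.01584 >1
  x=-10.397: |R|=1.01539 >1
Interval (-10.0000, 0).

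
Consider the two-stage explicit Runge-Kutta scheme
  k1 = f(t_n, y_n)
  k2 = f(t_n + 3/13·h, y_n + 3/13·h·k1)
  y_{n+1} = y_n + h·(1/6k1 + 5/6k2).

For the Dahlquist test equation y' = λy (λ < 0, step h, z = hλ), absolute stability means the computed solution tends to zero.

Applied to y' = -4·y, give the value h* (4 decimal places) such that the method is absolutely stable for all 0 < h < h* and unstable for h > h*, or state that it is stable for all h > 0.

(-5.2000,0); λ=-4 ⇒ h* = (26/5)/4 = 1.3000.

Test eqn y'=λy, z=hλ:
  k1=λy_n ⇒ h·k1=z·y_n;  k2=λ(1+3/13z)y_n ⇒ h·k2=z(1+3/13z)y_n
  y_{n+1}/y_n = 1 + 1/6z + 5/6z(1+3/13z) = 1 + z + 5/26z²
  ⇒ R(z) = 1 + z + 5/26z².

Solve |R(x)|<1 on ℝ⁻.
x=-0.84: |R|=0.2957
R=1: x+5/26x²=0 ⇒ x=−26/5=-5.2000; min R=1−1/(4·5/26)=-0.3000>−1
Confirm numerically:
  x=-4.525: |R|=0.41262 <1
  x=-3.825: |R|=0.01142 <1
  x=-2.912: |R|=0.28128 <1
  x=-2.270: |R|=0.27906 <1
  x=-5.628: |R|=1.46323 >1
  x=-5.511: |R|=1.32960 >1
  x=-5.407: |R|=1.21524 >1
Interval (-5.2000, 0).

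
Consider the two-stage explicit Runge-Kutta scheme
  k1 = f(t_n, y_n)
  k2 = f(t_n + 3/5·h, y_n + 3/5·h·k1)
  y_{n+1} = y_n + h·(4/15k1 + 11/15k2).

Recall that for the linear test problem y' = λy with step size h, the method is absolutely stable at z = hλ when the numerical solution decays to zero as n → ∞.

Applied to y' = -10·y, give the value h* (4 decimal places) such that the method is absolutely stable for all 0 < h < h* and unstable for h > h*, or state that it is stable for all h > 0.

With y'=λy (z=hλ):
  k1=λy_n ⇒ h·k1=z·y_n;  k2=λ(1+3/5z)y_n ⇒ h·k2=z(1+3/5z)y_n
  y_{n+1}/y_n = 1 + 4/15z + 11/15z(1+3/5z) = 1 + z + 11/25z²
  so R(z) = 1 + z + 11/25z².

Find x<0 with |R(x)|<1.
x=-0.54: |R|=0.5883
R=1: x+11/25x²=0 ⇒ x=−25/11=-2.2727; min R=1−1/(4·11/25)=0.4318>−1
Confirm numerically:
  x=-2.098: |R|=0.83871 <1
  x=-1.639: |R|=0.54298 <1
  x=-1.122: |R|=0.43191 <1
  x=-2.790: |R|=1.63500 >1
  x=-2.785: |R|=1.62774 >1
So |R|<1 on (-2.2727, 0).

(-2.2727,0); λ=-10 ⇒ h* = (25/11)/10 = 0.2273.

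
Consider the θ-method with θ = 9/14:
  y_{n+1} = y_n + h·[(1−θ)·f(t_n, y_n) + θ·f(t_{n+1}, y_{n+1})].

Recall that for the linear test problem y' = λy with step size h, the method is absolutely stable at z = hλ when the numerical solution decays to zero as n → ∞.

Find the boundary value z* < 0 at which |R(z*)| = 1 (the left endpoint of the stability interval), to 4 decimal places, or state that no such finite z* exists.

unbounded; (−∞, 0).

With y'=λy (z=hλ):
  y_{n+1} = y_n + z·[5/14·y_n + 9/14·y_{n+1}] ⇒ (1 − 9/14z)y_{n+1} = (1 + 5/14z)y_n
  R(z) = (1 + 5/14z)/(1 − 9/14z).

Solve |R(x)|<1 on ℝ⁻.
x=-0.67: |R|=0.5317
x=-2: |R|=0.1250
x=-10: |R|=0.3462
x=-100: |R|=0.5317
θ=9/14≥1/2 ⇒ |1+5/14x|<|1−9/14x| ∀x<0 ⇒ unbounded interval.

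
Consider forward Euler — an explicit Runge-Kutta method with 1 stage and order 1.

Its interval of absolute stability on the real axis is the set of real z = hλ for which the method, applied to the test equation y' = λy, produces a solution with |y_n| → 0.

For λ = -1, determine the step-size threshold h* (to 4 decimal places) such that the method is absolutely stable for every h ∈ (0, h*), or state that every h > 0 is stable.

Set f=λy, z=hλ:
  order 1, 1-stage ⇒ R(z)=1+z
  (e.g. R(-1.52)=-0.52000, |R|=0.52000)

Need |R(x)|<1, x<0.
x=-1.52: |R|=0.5200
|R(-2.13)|=1.1300 |R(-2.07)|=1.0700 |R(-1.16)|=0.1600
Bisect:
  x_lo=-2.6759 |R|=1.6759  x_hi=-0.2018 |R|=0.7982
  mid=-1.43886 |R|=0.43886 →hi
  mid=-2.05739 |R|=1.05739 →lo
  mid=-1.74813 |R|=0.74813 →hi
  mid=-1.90276 |R|=0.90276 →hi
  mid=-1.98007 |R|=0.98007 →hi
  mid=-2.01873 |R|=1.01873 →lo
  mid=-1.99940 |R|=0.99940 →hi
  mid=-2.00907 |R|=1.00907 →lo
  mid=-2.00423 |R|=1.00423 →lo
  mid=-2.00182 |R|=1.00182 →lo
  ...
  [-2.00001,-1.99986] ⇒ x*=-2.0000
So |R|<1 on (-2.0000, 0).

(-2.0000,0); λ=-1 ⇒ h* = 2.0000.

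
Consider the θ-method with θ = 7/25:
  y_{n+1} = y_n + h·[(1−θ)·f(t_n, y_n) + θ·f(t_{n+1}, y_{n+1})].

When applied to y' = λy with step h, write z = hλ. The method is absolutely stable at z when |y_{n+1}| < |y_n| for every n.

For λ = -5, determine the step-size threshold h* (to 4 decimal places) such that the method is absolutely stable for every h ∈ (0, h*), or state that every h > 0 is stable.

On y'=λy, z=hλ:
  y_{n+1} = y_n + z·[18/25·y_n + 7/25·y_{n+1}] ⇒ (1 − 7/25z)y_{n+1} = (1 + 18/25z)y_n
  so R(z) = (1 + 18/25z)/(1 − 7/25z).

Find x<0 with |R(x)|<1.
x=-0.44: |R|=0.6083
R=−1: 1+18/25x = −1+7/25x ⇒ -11/25x=2 ⇒ x=2/(-11/25)=-4.5455
Confirm numerically:
  x=-4.465: |R|=0.98427 <1
  x=-4.341: |R|=0.95939 <1
  x=-3.721: |R|=0.82234 <1
  x=-4.951: |R|=1.07478 >1
  x=-4.852: |R|=1.05719 >1
  x=-4.580: |R|=1.00666 >1
So |R|<1 on (-4.5455, 0).

(-4.5455,0); λ=-5 ⇒ h* = (50/11)/5 = 0.9091.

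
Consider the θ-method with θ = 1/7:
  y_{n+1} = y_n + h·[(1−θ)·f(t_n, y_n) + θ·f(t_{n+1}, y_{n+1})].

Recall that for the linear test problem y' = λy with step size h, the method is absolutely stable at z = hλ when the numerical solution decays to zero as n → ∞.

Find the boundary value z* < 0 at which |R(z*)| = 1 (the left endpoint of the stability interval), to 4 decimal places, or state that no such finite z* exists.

z* = -2.8000.

On y'=λy, z=hλ:
  y_{n+1} = y_n + z·[6/7·y_n + 1/7·y_{n+1}] ⇒ (1 − 1/7z)y_{n+1} = (1 + 6/7z)y_n
  R(z) = (1 + 6/7z)/(1 − 1/7z).

Boundary: |R(x)|=1, x<0.
x=-1.38: |R|=0.1527
R=−1: 1+6/7x = −1+1/7x ⇒ -5/7x=2 ⇒ x=2/(-5/7)=-2.8000
Confirm numerically:
  x=-2.483: |R|=0.83286 <1
  x=-2.211: |R|=0.68027 <1
  x=-1.553: |R|=0.27102 <1
  x=-3.372: |R|=1.27574 >1
  x=-3.330: |R|=1.25653 >1
  x=-3.291: |R|=1.23856 >1
Stable set (-2.8000, 0).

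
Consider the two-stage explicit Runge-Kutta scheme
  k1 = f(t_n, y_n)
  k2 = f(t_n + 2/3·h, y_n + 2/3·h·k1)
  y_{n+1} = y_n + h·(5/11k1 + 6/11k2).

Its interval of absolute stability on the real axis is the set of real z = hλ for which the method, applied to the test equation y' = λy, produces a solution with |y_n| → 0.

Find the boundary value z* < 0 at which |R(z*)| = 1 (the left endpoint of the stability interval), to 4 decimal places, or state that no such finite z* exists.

Set f=λy, z=hλ:
  k1=λy_n ⇒ h·k1=z·y_n;  k2=λ(1+2/3z)y_n ⇒ h·k2=z(1+2/3z)y_n
  y_{n+1}/y_n = 1 + 5/11z + 6/11z(1+2/3z) = 1 + z + 4/11z²
  so R(z) = 1 + z + 4/11z².

Solve |R(x)|<1 on ℝ⁻.
x=-1.67: |R|=0.3441
R=1: x+4/11x²=0 ⇒ x=−11/4=-2.7500; min R=1−1/(4·4/11)=0.3125>−1
Confirm numerically:
  x=-2.616: |R|=0.87253 <1
  x=-2.485: |R|=0.76054 <1
  x=-1.990: |R|=0.45004 <1
  x=-1.545: |R|=0.32301 <1
  x=-3.024: |R|=1.30130 >1
  x=-2.920: |R|=1.18051 >1
So |R|<1 on (-2.7500, 0).

z* = -2.7500.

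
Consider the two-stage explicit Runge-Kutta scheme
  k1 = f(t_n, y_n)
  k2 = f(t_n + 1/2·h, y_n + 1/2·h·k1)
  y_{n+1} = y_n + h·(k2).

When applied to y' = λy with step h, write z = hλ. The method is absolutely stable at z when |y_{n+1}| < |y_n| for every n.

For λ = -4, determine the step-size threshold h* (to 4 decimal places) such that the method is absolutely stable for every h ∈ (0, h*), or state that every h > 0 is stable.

Set f=λy, z=hλ:
  k1=λy_n ⇒ h·k1=z·y_n;  k2=λ(1+1/2z)y_n ⇒ h·k2=z(1+1/2z)y_n
  y_{n+1}/y_n = 1 + z(1+1/2z) = 1 + z + 1/2z²
  so R(z) = 1 + z + 1/2z².

Solve |R(x)|<1 on ℝ⁻.
x=-0.48: |R|=0.6352
R=1: x+1/2x²=0 ⇒ x=−2=-2.0000; min R=1−1/(4·1/2)=0.5000>−1
Confirm numerically:
  x=-1.654: |R|=0.71386 <1
  x=-1.631: |R|=0.69908 <1
  x=-0.811: |R|=0.51786 <1
  x=-2.465: |R|=1.57311 >1
  x=-2.271: |R|=1.30772 >1
So |R|<1 on (-2.0000, 0).

(-2.0000,0); λ=-4 ⇒ h* = (2)/4 = 0.5000.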